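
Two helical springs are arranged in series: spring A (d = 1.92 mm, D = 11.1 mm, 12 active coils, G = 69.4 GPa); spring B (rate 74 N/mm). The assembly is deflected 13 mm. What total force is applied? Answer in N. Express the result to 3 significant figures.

k_A = Gd⁴/(8D³N_a) = (69.4×10³)(1.92⁴)/(8·11.1³·12) = 7.1833 N/mm
Series: 1/k_eq = 1/7.1833 + 1/74 = 0.15273; k_eq = 6.5477 N/mm
F = k_eq·δ = 6.5477·13 = 85.12 N

85.1 N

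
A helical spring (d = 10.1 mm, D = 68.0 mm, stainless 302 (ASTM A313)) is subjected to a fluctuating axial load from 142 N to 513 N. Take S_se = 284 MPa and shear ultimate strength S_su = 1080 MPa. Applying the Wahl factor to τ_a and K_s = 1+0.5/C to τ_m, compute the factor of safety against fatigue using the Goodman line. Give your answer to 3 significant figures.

C = D/d = 68.0/10.1 = 6.7327; K_W = (4C−1)/(4C−4)+0.615/C = 1.2222; K_s = 1+0.5/C = 1.0743
F_a = (F_max−F_min)/2 = 185.5 N; F_m = (F_max+F_min)/2 = 327.5 N
τ_a = K_W·8F_aD/(πd³) = 1.2222 × 31.177 = 38.103 MPa
τ_m = K_s·8F_mD/(πd³) = 1.0743 × 55.042 = 59.13 MPa
Goodman: 1/n_f = τ_a/S_se + τ_m/S_su = 38.103/284 + 59.13/1080 = 0.13417 + 0.05475 = 0.18892
n_f = 1/0.18892 = 5.293

5.29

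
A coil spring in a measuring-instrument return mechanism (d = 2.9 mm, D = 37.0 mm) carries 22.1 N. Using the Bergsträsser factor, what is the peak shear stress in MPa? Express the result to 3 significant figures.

Spring index C = D/d = 37.0/2.9 = 12.7586
K_B = (4C+2)/(4C−3) = 53.034/48.034 = 1.1041
τ₀ = 8FD/(πd³) = 8·22.1·37.0/(π·2.9³) = 6541.6/76.62 = 85.377 MPa
τ_max = K·τ₀ = 1.1041 × 85.377 = 94.264 MPa

94.3 MPa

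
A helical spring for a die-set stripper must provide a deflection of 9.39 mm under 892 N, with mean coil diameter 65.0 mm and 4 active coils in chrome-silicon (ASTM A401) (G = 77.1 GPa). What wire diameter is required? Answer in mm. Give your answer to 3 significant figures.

10.2 mm

Required rate k = F/δ = 892/9.39 = 94.995 N/mm
d = (8D³N_a·k / G)^(1/4) = (8·65.0³·4·94.995 / (77.1×10³))^0.25
  = (10828)^0.25 = 10.2008 mm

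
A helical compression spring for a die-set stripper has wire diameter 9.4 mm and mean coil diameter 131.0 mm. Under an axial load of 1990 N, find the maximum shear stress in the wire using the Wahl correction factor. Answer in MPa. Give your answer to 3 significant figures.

Spring index C = D/d = 131.0/9.4 = 13.9362
K_W = (4C−1)/(4C−4) + 0.615/C = 54.745/51.745 + 0.0441 = 1.1021
τ₀ = 8FD/(πd³) = 8·1990·131.0/(π·9.4³) = 2.08552e+06/2609.4 = 799.25 MPa
τ_max = K·τ₀ = 1.1021 × 799.25 = 880.86 MPa

881 MPa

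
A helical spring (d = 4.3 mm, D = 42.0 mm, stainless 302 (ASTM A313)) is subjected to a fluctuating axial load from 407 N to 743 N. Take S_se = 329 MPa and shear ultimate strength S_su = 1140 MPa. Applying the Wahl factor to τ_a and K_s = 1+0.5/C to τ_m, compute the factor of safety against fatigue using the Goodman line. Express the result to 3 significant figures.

0.666

C = D/d = 42.0/4.3 = 9.7674; K_W = (4C−1)/(4C−4)+0.615/C = 1.1485; K_s = 1+0.5/C = 1.0512
F_a = (F_max−F_min)/2 = 168 N; F_m = (F_max+F_min)/2 = 575 N
τ_a = K_W·8F_aD/(πd³) = 1.1485 × 225.99 = 259.55 MPa
τ_m = K_s·8F_mD/(πd³) = 1.0512 × 773.48 = 813.08 MPa
Goodman: 1/n_f = τ_a/S_se + τ_m/S_su = 259.55/329 + 813.08/1140 = 0.78892 + 0.71323 = 1.5021
n_f = 1/1.5021 = 0.6657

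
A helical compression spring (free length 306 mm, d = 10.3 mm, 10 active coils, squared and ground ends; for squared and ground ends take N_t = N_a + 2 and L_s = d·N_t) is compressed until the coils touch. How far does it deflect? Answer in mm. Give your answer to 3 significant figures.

182 mm

N_t = 12; L_s = 10.3·12 = 123.6 mm
δ_solid = L₀ − L_s = 306 − 123.6 = 182.4 mm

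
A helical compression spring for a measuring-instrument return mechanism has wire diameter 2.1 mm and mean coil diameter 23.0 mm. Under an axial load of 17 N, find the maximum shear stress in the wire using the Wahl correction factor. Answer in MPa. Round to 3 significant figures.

122 MPa

Spring index C = D/d = 23.0/2.1 = 10.9524
K_W = (4C−1)/(4C−4) + 0.615/C = 42.810/39.810 + 0.0562 = 1.1315
τ₀ = 8FD/(πd³) = 8·17·23.0/(π·2.1³) = 3128/29.094 = 107.51 MPa
τ_max = K·τ₀ = 1.1315 × 107.51 = 121.65 MPa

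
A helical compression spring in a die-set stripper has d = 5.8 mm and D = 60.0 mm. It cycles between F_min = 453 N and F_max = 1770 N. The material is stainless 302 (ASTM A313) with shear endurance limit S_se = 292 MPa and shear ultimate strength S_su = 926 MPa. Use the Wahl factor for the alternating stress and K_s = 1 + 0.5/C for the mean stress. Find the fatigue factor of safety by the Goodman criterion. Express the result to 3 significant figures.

C = D/d = 60.0/5.8 = 10.3448; K_W = (4C−1)/(4C−4)+0.615/C = 1.1397; K_s = 1+0.5/C = 1.0483
F_a = (F_max−F_min)/2 = 658.5 N; F_m = (F_max+F_min)/2 = 1111.5 N
τ_a = K_W·8F_aD/(πd³) = 1.1397 × 515.66 = 587.7 MPa
τ_m = K_s·8F_mD/(πd³) = 1.0483 × 870.4 = 912.47 MPa
Goodman: 1/n_f = τ_a/S_se + τ_m/S_su = 587.7/292 + 912.47/926 = 2.01268 + 0.98538 = 2.9981
n_f = 1/2.9981 = 0.3335

0.334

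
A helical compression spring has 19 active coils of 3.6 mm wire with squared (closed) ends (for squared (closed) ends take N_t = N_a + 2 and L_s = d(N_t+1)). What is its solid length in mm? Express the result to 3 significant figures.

79.2 mm

squared (closed) ends: N_t = N_a + 2 = 19 + 2 = 21
L_s = d·(N_t+1) = 3.6 × 22 = 79.2 mm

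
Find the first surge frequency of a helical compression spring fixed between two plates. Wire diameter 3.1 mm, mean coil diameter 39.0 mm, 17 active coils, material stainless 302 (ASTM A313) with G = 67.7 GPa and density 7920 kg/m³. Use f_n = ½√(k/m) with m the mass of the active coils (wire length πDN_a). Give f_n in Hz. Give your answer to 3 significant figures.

k = Gd⁴/(8D³N_a) = (67.7×10³)(3.1⁴)/(8·39.0³·17) = 0.775 N/mm = 775 N/m
Wire length L = πDN_a = π·39.0·17 = 2082.9 mm
m = ρ·(πd²/4)·L = 7920 × 7.5477×10⁻⁶ m² × 2.0829 m = 0.12451 kg
f_n = ½√(k/m) = 0.5·√(775/0.12451) = 0.5·√(6224.4) = 39.448 Hz

39.4 Hz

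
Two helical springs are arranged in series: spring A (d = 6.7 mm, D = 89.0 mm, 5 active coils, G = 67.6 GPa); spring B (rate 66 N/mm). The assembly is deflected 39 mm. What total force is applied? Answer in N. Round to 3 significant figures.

176 N

k_A = Gd⁴/(8D³N_a) = (67.6×10³)(6.7⁴)/(8·89.0³·5) = 4.8308 N/mm
Series: 1/k_eq = 1/4.8308 + 1/66 = 0.22216; k_eq = 4.5013 N/mm
F = k_eq·δ = 4.5013·39 = 175.55 N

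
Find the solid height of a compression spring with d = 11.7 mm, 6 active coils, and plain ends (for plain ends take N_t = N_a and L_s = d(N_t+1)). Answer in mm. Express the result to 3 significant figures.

plain ends: N_t = N_a = 6
L_s = d·(N_t+1) = 11.7 × 7 = 81.9 mm

81.9 mm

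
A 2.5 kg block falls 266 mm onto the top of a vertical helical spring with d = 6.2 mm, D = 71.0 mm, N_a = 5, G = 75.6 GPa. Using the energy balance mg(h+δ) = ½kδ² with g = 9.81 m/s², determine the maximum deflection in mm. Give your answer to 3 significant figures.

44.2 mm

k = Gd⁴/(8D³N_a) = (75.6×10³)(6.2⁴)/(8·71.0³·5) = 7.8029 N/mm
W = mg = 2.5 × 9.81 = 24.525 N
½kδ² − Wδ − Wh = 0 → δ = (W + √(W² + 2kWh))/k
δ = (24.525 + √(601.48 + 101806))/7.8029 = (24.525 + 320.01)/7.8029 = 44.155 mm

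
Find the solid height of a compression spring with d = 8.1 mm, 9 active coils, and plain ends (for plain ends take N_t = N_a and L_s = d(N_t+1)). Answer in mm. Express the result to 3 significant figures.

81.0 mm

plain ends: N_t = N_a = 9
L_s = d·(N_t+1) = 8.1 × 10 = 81 mm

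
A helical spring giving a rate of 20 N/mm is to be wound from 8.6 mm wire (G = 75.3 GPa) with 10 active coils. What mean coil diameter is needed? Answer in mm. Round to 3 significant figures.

63.6 mm

D = (Gd⁴/(8N_a·k))^(1/3) = (75.3×10³·8.6⁴/(8·10·20))^(1/3)
  = (257436)^(1/3) = 63.6145 mm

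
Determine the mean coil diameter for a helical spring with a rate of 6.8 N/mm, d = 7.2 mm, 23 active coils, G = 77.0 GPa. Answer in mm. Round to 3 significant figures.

D = (Gd⁴/(8N_a·k))^(1/3) = (77.0×10³·7.2⁴/(8·23·6.8))^(1/3)
  = (165384)^(1/3) = 54.8906 mm

54.9 mm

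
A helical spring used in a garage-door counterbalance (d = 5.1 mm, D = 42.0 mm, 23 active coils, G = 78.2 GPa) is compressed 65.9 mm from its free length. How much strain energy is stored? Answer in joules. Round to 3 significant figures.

8.43 J

k = Gd⁴/(8D³N_a) = (78.2×10³)(5.1⁴)/(8·42.0³·23) = 3.8808 N/mm
U = ½kδ² = 0.5 × 3.8808 × 65.9² = 8426.8 N·mm = 8.4268 J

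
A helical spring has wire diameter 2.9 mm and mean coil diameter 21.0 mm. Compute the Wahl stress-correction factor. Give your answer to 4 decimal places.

1.2051

C = D/d = 21.0/2.9 = 7.2414
K_W = (4C−1)/(4C−4) + 0.615/C = 27.966/24.966 + 0.0849 = 1.2051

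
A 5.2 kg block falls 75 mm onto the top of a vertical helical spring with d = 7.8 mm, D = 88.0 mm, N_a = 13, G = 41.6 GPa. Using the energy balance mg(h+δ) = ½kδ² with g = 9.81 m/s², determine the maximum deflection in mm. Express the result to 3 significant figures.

k = Gd⁴/(8D³N_a) = (41.6×10³)(7.8⁴)/(8·88.0³·13) = 2.1727 N/mm
W = mg = 5.2 × 9.81 = 51.012 N
½kδ² − Wδ − Wh = 0 → δ = (W + √(W² + 2kWh))/k
δ = (51.012 + √(2602.2 + 16624.7))/2.1727 = (51.012 + 138.66)/2.1727 = 87.3 mm

87.3 mm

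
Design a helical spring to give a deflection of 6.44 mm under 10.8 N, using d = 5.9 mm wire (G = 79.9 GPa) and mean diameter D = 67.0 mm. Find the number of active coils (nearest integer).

Required rate k = F/δ = 10.8/6.44 = 1.677 N/mm
N_a = Gd⁴/(8D³k) = (79.9×10³ × 5.9⁴)/(8 × 67.0³ × 1.677)
    = 9.68177e+07 / 4.03508e+06 = 23.99 → 24 coils

24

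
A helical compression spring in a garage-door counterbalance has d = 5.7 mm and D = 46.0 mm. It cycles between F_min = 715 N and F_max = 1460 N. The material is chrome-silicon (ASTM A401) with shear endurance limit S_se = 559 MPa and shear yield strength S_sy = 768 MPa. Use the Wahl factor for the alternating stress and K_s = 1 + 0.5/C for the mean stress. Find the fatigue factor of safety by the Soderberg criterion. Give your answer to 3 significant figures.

C = D/d = 46.0/5.7 = 8.0702; K_W = (4C−1)/(4C−4)+0.615/C = 1.1823; K_s = 1+0.5/C = 1.0620
F_a = (F_max−F_min)/2 = 372.5 N; F_m = (F_max+F_min)/2 = 1087.5 N
τ_a = K_W·8F_aD/(πd³) = 1.1823 × 235.61 = 278.56 MPa
τ_m = K_s·8F_mD/(πd³) = 1.0620 × 687.86 = 730.48 MPa
Soderberg: 1/n_f = τ_a/S_se + τ_m/S_sy = 278.56/559 + 730.48/768 = 0.49832 + 0.95115 = 1.4495
n_f = 1/1.4495 = 0.6899

0.690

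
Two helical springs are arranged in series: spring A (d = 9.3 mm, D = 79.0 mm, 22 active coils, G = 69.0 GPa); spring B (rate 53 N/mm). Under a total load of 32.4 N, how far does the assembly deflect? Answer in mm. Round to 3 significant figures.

k_A = Gd⁴/(8D³N_a) = (69.0×10³)(9.3⁴)/(8·79.0³·22) = 5.9482 N/mm
Series: 1/k_eq = 1/5.9482 + 1/53 = 0.18699; k_eq = 5.348 N/mm
δ = F/k_eq = 32.4/5.348 = 6.0583 mm

6.06 mm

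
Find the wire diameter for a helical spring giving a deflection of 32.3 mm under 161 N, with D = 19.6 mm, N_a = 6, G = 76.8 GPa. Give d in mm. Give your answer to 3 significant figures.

Required rate k = F/δ = 161/32.3 = 4.9845 N/mm
d = (8D³N_a·k / G)^(1/4) = (8·19.6³·6·4.9845 / (76.8×10³))^0.25
  = (23.457)^0.25 = 2.2007 mm

2.20 mm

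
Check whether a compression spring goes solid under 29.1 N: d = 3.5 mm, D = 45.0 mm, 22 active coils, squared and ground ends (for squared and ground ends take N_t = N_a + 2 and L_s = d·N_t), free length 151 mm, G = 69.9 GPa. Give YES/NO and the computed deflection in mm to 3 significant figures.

NO, δ = 44.5 mm

k = Gd⁴/(8D³N_a) = (69.9×10³)(3.5⁴)/(8·45.0³·22) = 0.65403 N/mm
N_t = 24; L_s = 3.5·24 = 84 mm; δ_solid = L₀ − L_s = 151 − 84 = 67 mm
δ = F/k = 29.1/0.65403 = 44.493 mm
δ < δ_solid → spring does not go solid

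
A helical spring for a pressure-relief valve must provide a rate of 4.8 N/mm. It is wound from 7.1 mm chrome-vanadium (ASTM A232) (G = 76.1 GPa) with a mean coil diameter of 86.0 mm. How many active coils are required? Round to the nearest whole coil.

N_a = Gd⁴/(8D³k) = (76.1×10³ × 7.1⁴)/(8 × 86.0³ × 4.8)
    = 1.93383e+08 / 2.44246e+07 = 7.918 → 8 coils

8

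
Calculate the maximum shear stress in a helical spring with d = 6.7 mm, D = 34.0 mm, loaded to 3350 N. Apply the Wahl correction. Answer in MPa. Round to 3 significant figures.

1260 MPa

Spring index C = D/d = 34.0/6.7 = 5.0746
K_W = (4C−1)/(4C−4) + 0.615/C = 19.299/16.299 + 0.1212 = 1.3053
τ₀ = 8FD/(πd³) = 8·3350·34.0/(π·6.7³) = 911200/944.87 = 964.36 MPa
τ_max = K·τ₀ = 1.3053 × 964.36 = 1258.7 MPa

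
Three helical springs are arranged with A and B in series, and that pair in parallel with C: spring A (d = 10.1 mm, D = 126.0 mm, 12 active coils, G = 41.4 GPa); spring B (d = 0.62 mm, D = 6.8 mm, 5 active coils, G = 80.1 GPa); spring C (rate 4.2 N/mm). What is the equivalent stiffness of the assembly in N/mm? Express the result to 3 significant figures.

4.86 N/mm

k_A = Gd⁴/(8D³N_a) = (41.4×10³)(10.1⁴)/(8·126.0³·12) = 2.2434 N/mm
k_B = Gd⁴/(8D³N_a) = (80.1×10³)(0.62⁴)/(8·6.8³·5) = 0.94105 N/mm
Springs A,B series: k_AB = 1/(1/2.2434+1/0.94105) = 0.66295 N/mm; parallel with C: k_eq = 0.66295+4.2 = 4.863 N/mm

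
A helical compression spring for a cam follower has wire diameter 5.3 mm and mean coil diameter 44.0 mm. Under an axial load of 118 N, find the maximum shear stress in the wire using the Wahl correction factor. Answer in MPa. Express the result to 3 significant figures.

Spring index C = D/d = 44.0/5.3 = 8.3019
K_W = (4C−1)/(4C−4) + 0.615/C = 32.208/29.208 + 0.0741 = 1.1768
τ₀ = 8FD/(πd³) = 8·118·44.0/(π·5.3³) = 41536/467.71 = 88.807 MPa
τ_max = K·τ₀ = 1.1768 × 88.807 = 104.51 MPa

105 MPa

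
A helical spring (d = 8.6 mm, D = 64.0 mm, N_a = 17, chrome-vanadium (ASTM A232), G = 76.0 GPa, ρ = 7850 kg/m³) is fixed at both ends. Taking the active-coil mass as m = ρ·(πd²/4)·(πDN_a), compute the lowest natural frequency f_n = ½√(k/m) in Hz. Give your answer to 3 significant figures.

43.2 Hz

k = Gd⁴/(8D³N_a) = (76.0×10³)(8.6⁴)/(8·64.0³·17) = 11.661 N/mm = 11661 N/m
Wire length L = πDN_a = π·64.0·17 = 3418.1 mm
m = ρ·(πd²/4)·L = 7850 × 58.088×10⁻⁶ m² × 3.4181 m = 1.5586 kg
f_n = ½√(k/m) = 0.5·√(11661/1.5586) = 0.5·√(7481.6) = 43.248 Hz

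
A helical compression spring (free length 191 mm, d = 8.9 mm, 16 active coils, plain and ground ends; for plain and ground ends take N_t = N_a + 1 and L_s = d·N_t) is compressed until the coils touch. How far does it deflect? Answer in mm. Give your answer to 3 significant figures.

39.7 mm

N_t = 17; L_s = 8.9·17 = 151.3 mm
δ_solid = L₀ − L_s = 191 − 151.3 = 39.7 mm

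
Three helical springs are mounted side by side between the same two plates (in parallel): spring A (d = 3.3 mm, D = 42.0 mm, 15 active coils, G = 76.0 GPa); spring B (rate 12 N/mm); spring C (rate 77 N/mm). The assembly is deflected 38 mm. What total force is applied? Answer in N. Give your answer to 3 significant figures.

3420 N

k_A = Gd⁴/(8D³N_a) = (76.0×10³)(3.3⁴)/(8·42.0³·15) = 1.0138 N/mm
Parallel: k_eq = 1.0138 + 12 + 77 = 90.014 N/mm
F = k_eq·δ = 90.014·38 = 3420.5 N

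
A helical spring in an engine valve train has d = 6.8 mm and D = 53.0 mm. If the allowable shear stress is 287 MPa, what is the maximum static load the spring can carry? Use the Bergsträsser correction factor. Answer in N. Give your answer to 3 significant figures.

568 N

C = D/d = 53.0/6.8 = 7.7941
K_B = (4C+2)/(4C−3) = 33.176/28.176 = 1.1775
τ_max = K·8FD/(πd³) → F_max = τ_allow·πd³/(8DK)
F_max = 287·π·6.8³/(8·53.0·1.1775) = 2.835e+05/499.24 = 567.87 N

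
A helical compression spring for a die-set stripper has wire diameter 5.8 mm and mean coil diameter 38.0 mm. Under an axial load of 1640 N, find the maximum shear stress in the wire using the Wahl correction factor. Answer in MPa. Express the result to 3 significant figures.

1000 MPa

Spring index C = D/d = 38.0/5.8 = 6.5517
K_W = (4C−1)/(4C−4) + 0.615/C = 25.207/22.207 + 0.0939 = 1.2290
τ₀ = 8FD/(πd³) = 8·1640·38.0/(π·5.8³) = 498560/612.96 = 813.36 MPa
τ_max = K·τ₀ = 1.2290 × 813.36 = 999.59 MPa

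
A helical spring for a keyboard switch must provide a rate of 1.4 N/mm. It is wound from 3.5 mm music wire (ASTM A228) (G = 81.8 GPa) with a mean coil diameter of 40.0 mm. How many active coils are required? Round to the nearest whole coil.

17

N_a = Gd⁴/(8D³k) = (81.8×10³ × 3.5⁴)/(8 × 40.0³ × 1.4)
    = 1.22751e+07 / 716800 = 17.12 → 17 coils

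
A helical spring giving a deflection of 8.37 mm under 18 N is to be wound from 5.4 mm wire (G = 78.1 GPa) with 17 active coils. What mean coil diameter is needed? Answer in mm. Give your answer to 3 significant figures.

61.0 mm

Required rate k = F/δ = 18/8.37 = 2.1505 N/mm
D = (Gd⁴/(8N_a·k))^(1/3) = (78.1×10³·5.4⁴/(8·17·2.1505))^(1/3)
  = (227060)^(1/3) = 61.0071 mm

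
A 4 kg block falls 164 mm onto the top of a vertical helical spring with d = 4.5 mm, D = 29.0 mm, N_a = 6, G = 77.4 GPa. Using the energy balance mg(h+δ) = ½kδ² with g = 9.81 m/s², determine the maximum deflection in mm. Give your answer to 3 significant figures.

k = Gd⁴/(8D³N_a) = (77.4×10³)(4.5⁴)/(8·29.0³·6) = 27.112 N/mm
W = mg = 4 × 9.81 = 39.24 N
½kδ² − Wδ − Wh = 0 → δ = (W + √(W² + 2kWh))/k
δ = (39.24 + √(1539.8 + 348946))/27.112 = (39.24 + 592.02)/27.112 = 23.284 mm

23.3 mm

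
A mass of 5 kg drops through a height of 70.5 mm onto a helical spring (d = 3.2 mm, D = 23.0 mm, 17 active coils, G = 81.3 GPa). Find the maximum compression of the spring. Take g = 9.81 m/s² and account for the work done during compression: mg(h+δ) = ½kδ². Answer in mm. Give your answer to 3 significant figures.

47.4 mm

k = Gd⁴/(8D³N_a) = (81.3×10³)(3.2⁴)/(8·23.0³·17) = 5.1519 N/mm
W = mg = 5 × 9.81 = 49.05 N
½kδ² − Wδ − Wh = 0 → δ = (W + √(W² + 2kWh))/k
δ = (49.05 + √(2405.9 + 35630.8))/5.1519 = (49.05 + 195.03)/5.1519 = 47.377 mm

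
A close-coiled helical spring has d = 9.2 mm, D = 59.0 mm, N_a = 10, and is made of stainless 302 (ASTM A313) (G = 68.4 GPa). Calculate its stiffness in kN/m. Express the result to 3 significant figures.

k = Gd⁴/(8D³N_a) = (68.4×10³ × 9.2⁴) / (8 × 59.0³ × 10)
  = 4.90013e+08 / 1.64303e+07 = 29.824 N/mm

29.8 kN/m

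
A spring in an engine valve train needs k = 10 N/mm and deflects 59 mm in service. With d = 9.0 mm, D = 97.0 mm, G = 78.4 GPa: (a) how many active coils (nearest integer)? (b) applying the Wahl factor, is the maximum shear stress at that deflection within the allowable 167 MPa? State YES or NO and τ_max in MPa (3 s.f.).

N_a = Gd⁴/(8D³k) = (78.4×10³)(9.0⁴)/(8·97.0³·10) = 7.045 → N_a = 7
Actual rate k = Gd⁴/(8D³·7) = 10.064 N/mm
Working load F = kδ = 10.064·59 = 593.79 N
C = 97.0/9.0 = 10.7778; K_W = (4C−1)/(4C−4)+0.615/C = 1.1338
τ_max = K_W·8FD/(πd³) = 1.1338·201.2 = 228.11 MPa
τ_max > 167 MPa → exceeds allowable

(a) 7 coils; (b) NO, τ_max = 228 MPa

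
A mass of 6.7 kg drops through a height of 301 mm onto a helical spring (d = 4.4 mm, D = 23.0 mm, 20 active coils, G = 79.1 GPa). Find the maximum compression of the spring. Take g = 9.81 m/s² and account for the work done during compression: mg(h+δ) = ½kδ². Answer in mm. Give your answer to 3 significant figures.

k = Gd⁴/(8D³N_a) = (79.1×10³)(4.4⁴)/(8·23.0³·20) = 15.229 N/mm
W = mg = 6.7 × 9.81 = 65.727 N
½kδ² − Wδ − Wh = 0 → δ = (W + √(W² + 2kWh))/k
δ = (65.727 + √(4320 + 602593))/15.229 = (65.727 + 779.05)/15.229 = 55.47 mm

55.5 mm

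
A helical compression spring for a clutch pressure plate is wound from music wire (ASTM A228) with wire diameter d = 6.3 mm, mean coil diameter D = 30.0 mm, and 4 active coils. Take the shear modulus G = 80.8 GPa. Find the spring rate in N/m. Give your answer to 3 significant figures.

k = Gd⁴/(8D³N_a) = (80.8×10³ × 6.3⁴) / (8 × 30.0³ × 4)
  = 1.27284e+08 / 864000 = 147.32 N/mm = 1.4732e+05 N/m

147000 N/m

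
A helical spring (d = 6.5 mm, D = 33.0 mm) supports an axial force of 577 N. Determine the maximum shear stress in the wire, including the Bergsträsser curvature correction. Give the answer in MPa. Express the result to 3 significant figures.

Spring index C = D/d = 33.0/6.5 = 5.0769
K_B = (4C+2)/(4C−3) = 22.308/17.308 = 1.2889
τ₀ = 8FD/(πd³) = 8·577·33.0/(π·6.5³) = 152328/862.76 = 176.56 MPa
τ_max = K·τ₀ = 1.2889 × 176.56 = 227.56 MPa

228 MPa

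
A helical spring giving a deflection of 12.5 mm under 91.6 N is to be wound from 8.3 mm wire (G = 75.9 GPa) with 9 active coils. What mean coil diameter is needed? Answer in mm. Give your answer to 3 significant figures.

Required rate k = F/δ = 91.6/12.5 = 7.328 N/mm
D = (Gd⁴/(8N_a·k))^(1/3) = (75.9×10³·8.3⁴/(8·9·7.328))^(1/3)
  = (682710)^(1/3) = 88.0533 mm

88.1 mm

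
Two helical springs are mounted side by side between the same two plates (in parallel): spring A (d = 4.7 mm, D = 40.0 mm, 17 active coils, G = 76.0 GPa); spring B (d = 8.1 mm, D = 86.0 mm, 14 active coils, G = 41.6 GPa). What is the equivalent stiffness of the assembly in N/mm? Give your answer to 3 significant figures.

k_A = Gd⁴/(8D³N_a) = (76.0×10³)(4.7⁴)/(8·40.0³·17) = 4.2608 N/mm
k_B = Gd⁴/(8D³N_a) = (41.6×10³)(8.1⁴)/(8·86.0³·14) = 2.5137 N/mm
Parallel: k_eq = 4.2608 + 2.5137 = 6.7745 N/mm

6.77 N/mm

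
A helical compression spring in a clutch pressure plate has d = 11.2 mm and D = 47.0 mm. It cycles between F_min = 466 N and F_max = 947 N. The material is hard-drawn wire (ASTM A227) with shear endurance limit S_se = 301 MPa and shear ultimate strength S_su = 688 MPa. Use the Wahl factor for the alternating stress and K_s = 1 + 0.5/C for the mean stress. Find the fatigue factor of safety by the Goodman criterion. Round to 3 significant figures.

C = D/d = 47.0/11.2 = 4.1964; K_W = (4C−1)/(4C−4)+0.615/C = 1.3812; K_s = 1+0.5/C = 1.1191
F_a = (F_max−F_min)/2 = 240.5 N; F_m = (F_max+F_min)/2 = 706.5 N
τ_a = K_W·8F_aD/(πd³) = 1.3812 × 20.488 = 28.298 MPa
τ_m = K_s·8F_mD/(πd³) = 1.1191 × 60.186 = 67.357 MPa
Goodman: 1/n_f = τ_a/S_se + τ_m/S_su = 28.298/301 + 67.357/688 = 0.09401 + 0.09790 = 0.19192
n_f = 1/0.19192 = 5.211

5.21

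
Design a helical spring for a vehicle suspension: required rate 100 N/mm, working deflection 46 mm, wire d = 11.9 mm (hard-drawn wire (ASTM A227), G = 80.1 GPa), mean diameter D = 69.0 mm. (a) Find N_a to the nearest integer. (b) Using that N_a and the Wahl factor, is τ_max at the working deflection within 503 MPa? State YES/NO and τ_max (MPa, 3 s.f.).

(a) 6 coils; (b) NO, τ_max = 617 MPa

N_a = Gd⁴/(8D³k) = (80.1×10³)(11.9⁴)/(8·69.0³·100) = 6.112 → N_a = 6
Actual rate k = Gd⁴/(8D³·6) = 101.87 N/mm
Working load F = kδ = 101.87·46 = 4685.9 N
C = 69.0/11.9 = 5.7983; K_W = (4C−1)/(4C−4)+0.615/C = 1.2624
τ_max = K_W·8FD/(πd³) = 1.2624·488.58 = 616.77 MPa
τ_max > 503 MPa → exceeds allowable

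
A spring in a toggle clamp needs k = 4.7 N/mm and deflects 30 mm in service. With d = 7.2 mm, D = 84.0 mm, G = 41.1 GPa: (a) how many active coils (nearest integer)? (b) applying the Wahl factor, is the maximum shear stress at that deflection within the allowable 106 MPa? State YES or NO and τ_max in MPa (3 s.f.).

N_a = Gd⁴/(8D³k) = (41.1×10³)(7.2⁴)/(8·84.0³·4.7) = 4.956 → N_a = 5
Actual rate k = Gd⁴/(8D³·5) = 4.6588 N/mm
Working load F = kδ = 4.6588·30 = 139.76 N
C = 84.0/7.2 = 11.6667; K_W = (4C−1)/(4C−4)+0.615/C = 1.1230
τ_max = K_W·8FD/(πd³) = 1.1230·80.097 = 89.951 MPa
τ_max ≤ 106 MPa → acceptable

(a) 5 coils; (b) YES, τ_max = 90.0 MPa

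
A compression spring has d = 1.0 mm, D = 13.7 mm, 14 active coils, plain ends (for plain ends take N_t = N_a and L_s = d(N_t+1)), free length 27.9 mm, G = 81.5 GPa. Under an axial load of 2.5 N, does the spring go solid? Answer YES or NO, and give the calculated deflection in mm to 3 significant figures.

k = Gd⁴/(8D³N_a) = (81.5×10³)(1.0⁴)/(8·13.7³·14) = 0.28299 N/mm
N_t = 14; L_s = 1.0·15 = 15 mm; δ_solid = L₀ − L_s = 27.9 − 15 = 12.9 mm
δ = F/k = 2.5/0.28299 = 8.8341 mm
δ < δ_solid → spring does not go solid

NO, δ = 8.83 mm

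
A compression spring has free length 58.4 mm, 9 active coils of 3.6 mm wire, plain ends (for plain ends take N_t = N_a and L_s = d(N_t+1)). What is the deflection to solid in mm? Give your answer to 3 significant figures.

22.4 mm

N_t = 9; L_s = 3.6·10 = 36 mm
δ_solid = L₀ − L_s = 58.4 − 36 = 22.4 mm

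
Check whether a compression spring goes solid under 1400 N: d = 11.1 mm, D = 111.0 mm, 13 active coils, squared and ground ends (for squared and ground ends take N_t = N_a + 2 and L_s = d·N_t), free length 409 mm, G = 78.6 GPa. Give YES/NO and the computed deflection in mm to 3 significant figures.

NO, δ = 167 mm

k = Gd⁴/(8D³N_a) = (78.6×10³)(11.1⁴)/(8·111.0³·13) = 8.389 N/mm
N_t = 15; L_s = 11.1·15 = 166.5 mm; δ_solid = L₀ − L_s = 409 − 166.5 = 242.5 mm
δ = F/k = 1400/8.389 = 166.88 mm
δ < δ_solid → spring does not go solid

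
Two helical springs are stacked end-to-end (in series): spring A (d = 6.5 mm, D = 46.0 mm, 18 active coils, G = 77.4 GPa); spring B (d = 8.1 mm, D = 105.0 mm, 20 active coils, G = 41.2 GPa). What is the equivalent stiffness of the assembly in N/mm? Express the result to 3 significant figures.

0.873 N/mm

k_A = Gd⁴/(8D³N_a) = (77.4×10³)(6.5⁴)/(8·46.0³·18) = 9.8573 N/mm
k_B = Gd⁴/(8D³N_a) = (41.2×10³)(8.1⁴)/(8·105.0³·20) = 0.95752 N/mm
Series: 1/k_eq = 1/9.8573 + 1/0.95752 = 1.1458; k_eq = 0.87275 N/mm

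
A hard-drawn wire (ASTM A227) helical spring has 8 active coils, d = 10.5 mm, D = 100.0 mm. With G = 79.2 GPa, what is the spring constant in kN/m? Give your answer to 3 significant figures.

15.0 kN/m

k = Gd⁴/(8D³N_a) = (79.2×10³ × 10.5⁴) / (8 × 100.0³ × 8)
  = 9.62681e+08 / 6.4e+07 = 15.042 N/mm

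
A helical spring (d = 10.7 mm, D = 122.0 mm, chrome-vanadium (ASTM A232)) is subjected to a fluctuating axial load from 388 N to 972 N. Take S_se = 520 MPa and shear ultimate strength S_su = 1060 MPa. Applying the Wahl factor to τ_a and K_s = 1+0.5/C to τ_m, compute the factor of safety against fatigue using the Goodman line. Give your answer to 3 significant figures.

3.03

C = D/d = 122.0/10.7 = 11.4019; K_W = (4C−1)/(4C−4)+0.615/C = 1.1260; K_s = 1+0.5/C = 1.0439
F_a = (F_max−F_min)/2 = 292 N; F_m = (F_max+F_min)/2 = 680 N
τ_a = K_W·8F_aD/(πd³) = 1.1260 × 74.051 = 83.385 MPa
τ_m = K_s·8F_mD/(πd³) = 1.0439 × 172.45 = 180.01 MPa
Goodman: 1/n_f = τ_a/S_se + τ_m/S_su = 83.385/520 + 180.01/1060 = 0.16035 + 0.16982 = 0.33018
n_f = 1/0.33018 = 3.029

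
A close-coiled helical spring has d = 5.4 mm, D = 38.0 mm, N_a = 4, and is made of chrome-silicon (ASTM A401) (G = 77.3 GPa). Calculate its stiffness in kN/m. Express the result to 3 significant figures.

37.4 kN/m

k = Gd⁴/(8D³N_a) = (77.3×10³ × 5.4⁴) / (8 × 38.0³ × 4)
  = 6.57286e+07 / 1.7559e+06 = 37.433 N/mm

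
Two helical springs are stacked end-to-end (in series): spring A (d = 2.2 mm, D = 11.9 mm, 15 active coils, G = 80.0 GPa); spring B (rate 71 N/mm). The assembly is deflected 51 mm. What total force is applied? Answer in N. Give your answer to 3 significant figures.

418 N

k_A = Gd⁴/(8D³N_a) = (80.0×10³)(2.2⁴)/(8·11.9³·15) = 9.2674 N/mm
Series: 1/k_eq = 1/9.2674 + 1/71 = 0.12199; k_eq = 8.1974 N/mm
F = k_eq·δ = 8.1974·51 = 418.07 N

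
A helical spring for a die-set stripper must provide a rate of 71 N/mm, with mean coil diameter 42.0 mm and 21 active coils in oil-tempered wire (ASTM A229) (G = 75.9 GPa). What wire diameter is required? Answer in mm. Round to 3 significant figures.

d = (8D³N_a·k / G)^(1/4) = (8·42.0³·21·71 / (75.9×10³))^0.25
  = (11643)^0.25 = 10.3877 mm

10.4 mm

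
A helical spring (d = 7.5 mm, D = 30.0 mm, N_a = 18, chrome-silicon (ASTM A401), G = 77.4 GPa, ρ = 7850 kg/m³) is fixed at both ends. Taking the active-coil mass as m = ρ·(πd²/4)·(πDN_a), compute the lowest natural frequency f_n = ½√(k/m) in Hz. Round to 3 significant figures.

164 Hz

k = Gd⁴/(8D³N_a) = (77.4×10³)(7.5⁴)/(8·30.0³·18) = 62.988 N/mm = 62988 N/m
Wire length L = πDN_a = π·30.0·18 = 1696.5 mm
m = ρ·(πd²/4)·L = 7850 × 44.179×10⁻⁶ m² × 1.6965 m = 0.58834 kg
f_n = ½√(k/m) = 0.5·√(62988/0.58834) = 0.5·√(1.0706e+05) = 163.6 Hz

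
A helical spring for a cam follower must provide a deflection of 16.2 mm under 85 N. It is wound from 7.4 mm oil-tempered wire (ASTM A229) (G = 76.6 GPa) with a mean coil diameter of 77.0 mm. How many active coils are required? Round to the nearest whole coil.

12

Required rate k = F/δ = 85/16.2 = 5.2469 N/mm
N_a = Gd⁴/(8D³k) = (76.6×10³ × 7.4⁴)/(8 × 77.0³ × 5.2469)
    = 2.29697e+08 / 1.91631e+07 = 11.99 → 12 coils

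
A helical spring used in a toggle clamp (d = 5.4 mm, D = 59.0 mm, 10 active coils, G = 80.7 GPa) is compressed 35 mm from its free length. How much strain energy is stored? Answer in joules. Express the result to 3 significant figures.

2.56 J

k = Gd⁴/(8D³N_a) = (80.7×10³)(5.4⁴)/(8·59.0³·10) = 4.1764 N/mm
U = ½kδ² = 0.5 × 4.1764 × 35² = 2558 N·mm = 2.558 J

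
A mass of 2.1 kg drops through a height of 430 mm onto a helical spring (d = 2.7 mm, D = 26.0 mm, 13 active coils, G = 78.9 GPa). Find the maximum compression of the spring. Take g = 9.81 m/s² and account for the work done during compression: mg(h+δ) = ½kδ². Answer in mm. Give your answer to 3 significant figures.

97.3 mm

k = Gd⁴/(8D³N_a) = (78.9×10³)(2.7⁴)/(8·26.0³·13) = 2.2939 N/mm
W = mg = 2.1 × 9.81 = 20.601 N
½kδ² − Wδ − Wh = 0 → δ = (W + √(W² + 2kWh))/k
δ = (20.601 + √(424.4 + 40641.1))/2.2939 = (20.601 + 202.65)/2.2939 = 97.321 mm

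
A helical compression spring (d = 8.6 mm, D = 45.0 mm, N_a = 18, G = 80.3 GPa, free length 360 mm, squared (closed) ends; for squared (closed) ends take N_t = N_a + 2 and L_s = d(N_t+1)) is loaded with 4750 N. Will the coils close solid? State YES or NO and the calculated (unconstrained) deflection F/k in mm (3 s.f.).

NO, δ = 142 mm

k = Gd⁴/(8D³N_a) = (80.3×10³)(8.6⁴)/(8·45.0³·18) = 33.474 N/mm
N_t = 20; L_s = 8.6·21 = 180.6 mm; δ_solid = L₀ − L_s = 360 − 180.6 = 179.4 mm
δ = F/k = 4750/33.474 = 141.9 mm
δ < δ_solid → spring does not go solid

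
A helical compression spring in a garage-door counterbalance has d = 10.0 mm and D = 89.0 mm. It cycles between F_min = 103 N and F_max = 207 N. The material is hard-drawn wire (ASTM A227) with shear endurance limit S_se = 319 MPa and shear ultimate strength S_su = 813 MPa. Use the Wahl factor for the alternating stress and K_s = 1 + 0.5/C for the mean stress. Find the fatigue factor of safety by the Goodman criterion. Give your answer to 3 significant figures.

11.3

C = D/d = 89.0/10.0 = 8.9000; K_W = (4C−1)/(4C−4)+0.615/C = 1.1640; K_s = 1+0.5/C = 1.0562
F_a = (F_max−F_min)/2 = 52 N; F_m = (F_max+F_min)/2 = 155 N
τ_a = K_W·8F_aD/(πd³) = 1.1640 × 11.785 = 13.718 MPa
τ_m = K_s·8F_mD/(πd³) = 1.0562 × 35.129 = 37.102 MPa
Goodman: 1/n_f = τ_a/S_se + τ_m/S_su = 13.718/319 + 37.102/813 = 0.04300 + 0.04564 = 0.08864
n_f = 1/0.08864 = 11.28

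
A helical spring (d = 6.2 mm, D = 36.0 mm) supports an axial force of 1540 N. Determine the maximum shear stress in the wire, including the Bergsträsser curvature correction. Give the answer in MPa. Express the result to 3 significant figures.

Spring index C = D/d = 36.0/6.2 = 5.8065
K_B = (4C+2)/(4C−3) = 25.226/20.226 = 1.2472
τ₀ = 8FD/(πd³) = 8·1540·36.0/(π·6.2³) = 443520/748.73 = 592.36 MPa
τ_max = K·τ₀ = 1.2472 × 592.36 = 738.8 MPa

739 MPa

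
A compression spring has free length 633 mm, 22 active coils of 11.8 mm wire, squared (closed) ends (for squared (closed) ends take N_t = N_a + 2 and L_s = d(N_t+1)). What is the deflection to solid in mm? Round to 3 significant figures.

N_t = 24; L_s = 11.8·25 = 295 mm
δ_solid = L₀ − L_s = 633 − 295 = 338 mm

338 mm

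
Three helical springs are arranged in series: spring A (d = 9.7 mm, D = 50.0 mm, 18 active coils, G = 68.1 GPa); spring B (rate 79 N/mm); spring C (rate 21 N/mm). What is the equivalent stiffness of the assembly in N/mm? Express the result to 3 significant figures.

11.1 N/mm

k_A = Gd⁴/(8D³N_a) = (68.1×10³)(9.7⁴)/(8·50.0³·18) = 33.494 N/mm
Series: 1/k_eq = 1/33.494 + 1/79 + 1/21 = 0.090134; k_eq = 11.095 N/mm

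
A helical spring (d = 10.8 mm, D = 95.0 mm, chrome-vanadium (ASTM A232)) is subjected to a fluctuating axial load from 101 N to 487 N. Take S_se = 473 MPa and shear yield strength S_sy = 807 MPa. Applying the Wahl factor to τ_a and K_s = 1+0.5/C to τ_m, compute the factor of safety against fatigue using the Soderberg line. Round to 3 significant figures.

6.05

C = D/d = 95.0/10.8 = 8.7963; K_W = (4C−1)/(4C−4)+0.615/C = 1.1661; K_s = 1+0.5/C = 1.0568
F_a = (F_max−F_min)/2 = 193 N; F_m = (F_max+F_min)/2 = 294 N
τ_a = K_W·8F_aD/(πd³) = 1.1661 × 37.064 = 43.221 MPa
τ_m = K_s·8F_mD/(πd³) = 1.0568 × 56.46 = 59.669 MPa
Soderberg: 1/n_f = τ_a/S_se + τ_m/S_sy = 43.221/473 + 59.669/807 = 0.09138 + 0.07394 = 0.16532
n_f = 1/0.16532 = 6.049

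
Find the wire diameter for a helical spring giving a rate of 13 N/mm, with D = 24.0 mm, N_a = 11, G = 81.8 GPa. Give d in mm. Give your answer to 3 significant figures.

3.73 mm

d = (8D³N_a·k / G)^(1/4) = (8·24.0³·11·13 / (81.8×10³))^0.25
  = (193.33)^0.25 = 3.7289 mm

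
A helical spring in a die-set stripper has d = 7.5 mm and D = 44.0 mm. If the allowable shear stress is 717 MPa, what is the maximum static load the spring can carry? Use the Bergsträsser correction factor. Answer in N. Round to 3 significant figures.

C = D/d = 44.0/7.5 = 5.8667
K_B = (4C+2)/(4C−3) = 25.467/20.467 = 1.2443
τ_max = K·8FD/(πd³) → F_max = τ_allow·πd³/(8DK)
F_max = 717·π·7.5³/(8·44.0·1.2443) = 9.5028e+05/437.99 = 2169.6 N

2170 N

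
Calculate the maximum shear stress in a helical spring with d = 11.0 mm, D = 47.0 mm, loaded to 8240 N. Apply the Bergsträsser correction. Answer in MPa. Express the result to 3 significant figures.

1000 MPa

Spring index C = D/d = 47.0/11.0 = 4.2727
K_B = (4C+2)/(4C−3) = 19.091/14.091 = 1.3548
τ₀ = 8FD/(πd³) = 8·8240·47.0/(π·11.0³) = 3.09824e+06/4181.5 = 740.95 MPa
τ_max = K·τ₀ = 1.3548 × 740.95 = 1003.9 MPa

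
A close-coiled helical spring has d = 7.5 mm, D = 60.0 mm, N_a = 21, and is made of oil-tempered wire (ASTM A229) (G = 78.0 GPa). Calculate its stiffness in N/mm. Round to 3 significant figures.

k = Gd⁴/(8D³N_a) = (78.0×10³ × 7.5⁴) / (8 × 60.0³ × 21)
  = 2.46797e+08 / 3.6288e+07 = 6.8011 N/mm

6.80 N/mm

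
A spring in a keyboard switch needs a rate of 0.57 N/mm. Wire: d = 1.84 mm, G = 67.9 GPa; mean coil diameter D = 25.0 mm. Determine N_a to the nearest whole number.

N_a = Gd⁴/(8D³k) = (67.9×10³ × 1.84⁴)/(8 × 25.0³ × 0.57)
    = 778289 / 71250 = 10.92 → 11 coils

11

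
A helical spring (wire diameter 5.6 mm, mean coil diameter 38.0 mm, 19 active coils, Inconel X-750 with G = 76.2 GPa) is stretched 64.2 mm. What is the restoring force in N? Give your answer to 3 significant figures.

k = Gd⁴/(8D³N_a) = (76.2×10³)(5.6⁴)/(8·38.0³·19) = 8.9849 N/mm
F = k·δ = 8.9849 × 64.2 = 576.83 N

577 N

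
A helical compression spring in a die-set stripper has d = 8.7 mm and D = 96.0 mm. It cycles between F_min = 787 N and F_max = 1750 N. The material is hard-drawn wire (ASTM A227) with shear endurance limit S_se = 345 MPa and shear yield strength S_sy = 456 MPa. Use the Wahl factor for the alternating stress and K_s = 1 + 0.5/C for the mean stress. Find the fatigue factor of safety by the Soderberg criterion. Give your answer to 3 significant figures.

C = D/d = 96.0/8.7 = 11.0345; K_W = (4C−1)/(4C−4)+0.615/C = 1.1305; K_s = 1+0.5/C = 1.0453
F_a = (F_max−F_min)/2 = 481.5 N; F_m = (F_max+F_min)/2 = 1268.5 N
τ_a = K_W·8F_aD/(πd³) = 1.1305 × 178.75 = 202.07 MPa
τ_m = K_s·8F_mD/(πd³) = 1.0453 × 470.92 = 492.26 MPa
Soderberg: 1/n_f = τ_a/S_se + τ_m/S_sy = 202.07/345 + 492.26/456 = 0.58572 + 1.07951 = 1.6652
n_f = 1/1.6652 = 0.6005

0.601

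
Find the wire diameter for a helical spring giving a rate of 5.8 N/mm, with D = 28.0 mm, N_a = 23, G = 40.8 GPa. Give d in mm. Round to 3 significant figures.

d = (8D³N_a·k / G)^(1/4) = (8·28.0³·23·5.8 / (40.8×10³))^0.25
  = (574.2)^0.25 = 4.8951 mm

4.90 mm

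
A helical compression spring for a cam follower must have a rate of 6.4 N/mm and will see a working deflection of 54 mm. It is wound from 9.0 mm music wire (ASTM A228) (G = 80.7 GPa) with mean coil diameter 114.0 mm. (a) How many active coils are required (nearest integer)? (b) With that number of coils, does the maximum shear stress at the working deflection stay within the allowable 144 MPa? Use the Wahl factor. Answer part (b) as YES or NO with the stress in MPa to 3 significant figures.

N_a = Gd⁴/(8D³k) = (80.7×10³)(9.0⁴)/(8·114.0³·6.4) = 6.98 → N_a = 7
Actual rate k = Gd⁴/(8D³·7) = 6.3818 N/mm
Working load F = kδ = 6.3818·54 = 344.62 N
C = 114.0/9.0 = 12.6667; K_W = (4C−1)/(4C−4)+0.615/C = 1.1128
τ_max = K_W·8FD/(πd³) = 1.1128·137.23 = 152.72 MPa
τ_max > 144 MPa → exceeds allowable

(a) 7 coils; (b) NO, τ_max = 153 MPa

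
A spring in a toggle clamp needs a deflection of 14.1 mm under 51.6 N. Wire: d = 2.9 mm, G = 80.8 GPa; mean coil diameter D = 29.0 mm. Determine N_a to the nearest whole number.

8

Required rate k = F/δ = 51.6/14.1 = 3.6596 N/mm
N_a = Gd⁴/(8D³k) = (80.8×10³ × 2.9⁴)/(8 × 29.0³ × 3.6596)
    = 5.71483e+06 / 714027 = 8.004 → 8 coils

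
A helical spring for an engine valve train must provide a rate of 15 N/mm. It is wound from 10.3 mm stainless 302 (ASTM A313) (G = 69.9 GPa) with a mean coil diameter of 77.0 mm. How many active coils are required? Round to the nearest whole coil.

N_a = Gd⁴/(8D³k) = (69.9×10³ × 10.3⁴)/(8 × 77.0³ × 15)
    = 7.86731e+08 / 5.4784e+07 = 14.36 → 14 coils

14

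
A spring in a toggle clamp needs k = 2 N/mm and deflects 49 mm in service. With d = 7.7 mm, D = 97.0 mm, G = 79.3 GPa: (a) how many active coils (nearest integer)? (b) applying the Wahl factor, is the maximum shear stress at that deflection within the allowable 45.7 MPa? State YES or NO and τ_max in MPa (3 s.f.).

(a) 19 coils; (b) NO, τ_max = 59.3 MPa

N_a = Gd⁴/(8D³k) = (79.3×10³)(7.7⁴)/(8·97.0³·2) = 19.09 → N_a = 19
Actual rate k = Gd⁴/(8D³·19) = 2.0095 N/mm
Working load F = kδ = 2.0095·49 = 98.463 N
C = 97.0/7.7 = 12.5974; K_W = (4C−1)/(4C−4)+0.615/C = 1.1135
τ_max = K_W·8FD/(πd³) = 1.1135·53.274 = 59.32 MPa
τ_max > 45.7 MPa → exceeds allowable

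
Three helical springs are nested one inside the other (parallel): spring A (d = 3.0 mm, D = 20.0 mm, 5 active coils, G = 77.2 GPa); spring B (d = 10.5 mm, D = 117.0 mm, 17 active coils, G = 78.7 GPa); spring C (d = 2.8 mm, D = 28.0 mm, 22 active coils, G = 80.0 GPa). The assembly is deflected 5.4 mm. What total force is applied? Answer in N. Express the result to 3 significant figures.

136 N

k_A = Gd⁴/(8D³N_a) = (77.2×10³)(3.0⁴)/(8·20.0³·5) = 19.541 N/mm
k_B = Gd⁴/(8D³N_a) = (78.7×10³)(10.5⁴)/(8·117.0³·17) = 4.3917 N/mm
k_C = Gd⁴/(8D³N_a) = (80.0×10³)(2.8⁴)/(8·28.0³·22) = 1.2727 N/mm
Parallel: k_eq = 19.541 + 4.3917 + 1.2727 = 25.206 N/mm
F = k_eq·δ = 25.206·5.4 = 136.11 N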